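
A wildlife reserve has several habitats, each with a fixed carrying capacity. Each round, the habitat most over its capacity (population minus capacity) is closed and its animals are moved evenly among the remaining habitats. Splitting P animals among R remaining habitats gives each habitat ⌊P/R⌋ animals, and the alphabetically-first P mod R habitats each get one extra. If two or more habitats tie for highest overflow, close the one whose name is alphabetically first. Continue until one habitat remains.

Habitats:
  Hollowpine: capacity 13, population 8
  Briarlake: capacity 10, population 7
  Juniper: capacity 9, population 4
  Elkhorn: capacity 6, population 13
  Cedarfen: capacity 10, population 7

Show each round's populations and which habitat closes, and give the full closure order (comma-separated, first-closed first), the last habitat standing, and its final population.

Closure order: Elkhorn, Briarlake, Cedarfen, Hollowpine
Last habitat: Juniper with 39 animals

Round 1: Briarlake=7 Cedarfen=7 Elkhorn=13 Hollowpine=8 Juniper=4 → close Elkhorn (overflow 7)
  13÷4 = 3 each, +1 to first 1
Round 2: Briarlake=11 Cedarfen=10 Hollowpine=11 Juniper=7 → close Briarlake (overflow 1)
  11÷3 = 3 each, +1 to first 2
Round 3: Cedarfen=14 Hollowpine=15 Juniper=10 → close Cedarfen (overflow 4)
  14÷2 = 7 each, +1 to first 0
Round 4: Hollowpine=22 Juniper=17 → close Hollowpine (overflow 9)
  22÷1 = 22 each, +1 to first 0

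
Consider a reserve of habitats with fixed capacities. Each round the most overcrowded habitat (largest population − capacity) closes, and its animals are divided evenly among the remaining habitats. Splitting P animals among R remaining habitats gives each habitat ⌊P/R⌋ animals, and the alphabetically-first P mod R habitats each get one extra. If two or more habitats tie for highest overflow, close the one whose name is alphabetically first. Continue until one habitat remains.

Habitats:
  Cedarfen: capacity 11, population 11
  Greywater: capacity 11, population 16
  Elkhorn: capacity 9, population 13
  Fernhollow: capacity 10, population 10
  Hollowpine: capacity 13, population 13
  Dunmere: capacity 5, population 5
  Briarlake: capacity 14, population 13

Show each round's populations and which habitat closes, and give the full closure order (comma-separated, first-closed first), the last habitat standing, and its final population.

Round 1: Briarlake=13 Cedarfen=11 Dunmere=5 Elkhorn=13 Fernhollow=10 Greywater=16 Hollowpine=13 → close Greywater (overflow 5)
  16÷6 = 2 each, +1 to first 4
Round 2: Briarlake=16 Cedarfen=14 Dunmere=8 Elkhorn=16 Fernhollow=12 Hollowpine=15 → close Elkhorn (overflow 7)
  16÷5 = 3 each, +1 to first 1
Round 3: Briarlake=20 Cedarfen=17 Dunmere=11 Fernhollow=15 Hollowpine=18 → close Briarlake (overflow 6)
  20÷4 = 5 each, +1 to first 0
Round 4: Cedarfen=22 Dunmere=16 Fernhollow=20 Hollowpine=23 → close Cedarfen (overflow 11)
  22÷3 = 7 each, +1 to first 1
Round 5: Dunmere=24 Fernhollow=27 Hollowpine=30 → close Dunmere (overflow 19)
  24÷2 = 12 each, +1 to first 0
Round 6: Fernhollow=39 Hollowpine=42 → close Fernhollow (overflow 29)
  39÷1 = 39 each, +1 to first 0

Closure order: Greywater, Elkhorn, Briarlake, Cedarfen, Dunmere, Fernhollow
Last habitat: Hollowpine with 81 animals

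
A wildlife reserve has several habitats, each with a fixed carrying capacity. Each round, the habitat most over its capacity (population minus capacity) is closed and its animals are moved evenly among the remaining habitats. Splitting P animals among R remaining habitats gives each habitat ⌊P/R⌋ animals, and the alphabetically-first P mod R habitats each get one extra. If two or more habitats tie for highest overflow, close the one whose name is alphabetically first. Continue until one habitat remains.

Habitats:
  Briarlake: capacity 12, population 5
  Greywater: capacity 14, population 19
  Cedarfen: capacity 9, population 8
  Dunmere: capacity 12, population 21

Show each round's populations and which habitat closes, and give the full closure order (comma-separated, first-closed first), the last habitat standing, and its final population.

Closure order: Dunmere, Greywater, Cedarfen
Last habitat: Briarlake with 53 animals

Round 1: Briarlake=5 Cedarfen=8 Dunmere=21 Greywater=19 → close Dunmere (overflow 9)
  21÷3 = 7 each, +1 to first 0
Round 2: Briarlake=12 Cedarfen=15 Greywater=26 → close Greywater (overflow 12)
  26÷2 = 13 each, +1 to first 0
Round 3: Briarlake=25 Cedarfen=28 → close Cedarfen (overflow 19)
  28÷1 = 28 each, +1 to first 0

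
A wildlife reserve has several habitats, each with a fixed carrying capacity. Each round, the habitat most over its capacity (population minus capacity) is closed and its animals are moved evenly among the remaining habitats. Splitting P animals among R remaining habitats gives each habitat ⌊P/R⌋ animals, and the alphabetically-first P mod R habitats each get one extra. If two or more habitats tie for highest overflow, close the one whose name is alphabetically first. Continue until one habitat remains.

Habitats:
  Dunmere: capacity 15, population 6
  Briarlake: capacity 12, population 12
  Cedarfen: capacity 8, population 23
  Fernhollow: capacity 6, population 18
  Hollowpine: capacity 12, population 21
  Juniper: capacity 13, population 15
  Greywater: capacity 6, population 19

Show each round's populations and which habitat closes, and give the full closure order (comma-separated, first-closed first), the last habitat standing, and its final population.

Closure order: Cedarfen, Greywater, Fernhollow, Hollowpine, Briarlake, Juniper
Last habitat: Dunmere with 114 animals

Round 1: Briarlake=12 Cedarfen=23 Dunmere=6 Fernhollow=18 Greywater=19 Hollowpine=21 Juniper=15 → close Cedarfen (overflow 15)
  23÷6 = 3 each, +1 to first 5
Round 2: Briarlake=16 Dunmere=10 Fernhollow=22 Greywater=23 Hollowpine=25 Juniper=18 → close Greywater (overflow 17)
  23÷5 = 4 each, +1 to first 3
Round 3: Briarlake=21 Dunmere=15 Fernhollow=27 Hollowpine=29 Juniper=22 → close Fernhollow (overflow 21)
  27÷4 = 6 each, +1 to first 3
Round 4: Briarlake=28 Dunmere=22 Hollowpine=36 Juniper=28 → close Hollowpine (overflow 24)
  36÷3 = 12 each, +1 to first 0
Round 5: Briarlake=40 Dunmere=34 Juniper=40 → close Briarlake (overflow 28)
  40÷2 = 20 each, +1 to first 0
Round 6: Dunmere=54 Juniper=60 → close Juniper (overflow 47)
  60÷1 = 60 each, +1 to first 0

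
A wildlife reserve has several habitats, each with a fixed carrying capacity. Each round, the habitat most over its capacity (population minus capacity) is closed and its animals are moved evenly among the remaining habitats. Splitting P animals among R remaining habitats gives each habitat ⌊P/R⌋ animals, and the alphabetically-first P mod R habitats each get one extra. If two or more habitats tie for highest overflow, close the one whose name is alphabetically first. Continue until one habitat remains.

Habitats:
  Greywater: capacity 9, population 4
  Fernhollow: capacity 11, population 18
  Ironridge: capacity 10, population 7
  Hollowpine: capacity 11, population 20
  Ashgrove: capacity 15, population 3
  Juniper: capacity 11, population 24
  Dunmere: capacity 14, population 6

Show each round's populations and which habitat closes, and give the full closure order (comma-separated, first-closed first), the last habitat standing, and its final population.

Round 1: Ashgrove=3 Dunmere=6 Fernhollow=18 Greywater=4 Hollowpine=20 Ironridge=7 Juniper=24 → close Juniper (overflow 13)
  24÷6 = 4 each, +1 to first 0
Round 2: Ashgrove=7 Dunmere=10 Fernhollow=22 Greywater=8 Hollowpine=24 Ironridge=11 → close Hollowpine (overflow 13)
  24÷5 = 4 each, +1 to first 4
Round 3: Ashgrove=12 Dunmere=15 Fernhollow=27 Greywater=13 Ironridge=15 → close Fernhollow (overflow 16)
  27÷4 = 6 each, +1 to first 3
Round 4: Ashgrove=19 Dunmere=22 Greywater=20 Ironridge=21 → close Greywater (overflow 11)
  20÷3 = 6 each, +1 to first 2
Round 5: Ashgrove=26 Dunmere=29 Ironridge=27 → close Ironridge (overflow 17)
  27÷2 = 13 each, +1 to first 1
Round 6: Ashgrove=40 Dunmere=42 → close Dunmere (overflow 28)
  42÷1 = 42 each, +1 to first 0

Closure order: Juniper, Hollowpine, Fernhollow, Greywater, Ironridge, Dunmere
Last habitat: Ashgrove with 82 animals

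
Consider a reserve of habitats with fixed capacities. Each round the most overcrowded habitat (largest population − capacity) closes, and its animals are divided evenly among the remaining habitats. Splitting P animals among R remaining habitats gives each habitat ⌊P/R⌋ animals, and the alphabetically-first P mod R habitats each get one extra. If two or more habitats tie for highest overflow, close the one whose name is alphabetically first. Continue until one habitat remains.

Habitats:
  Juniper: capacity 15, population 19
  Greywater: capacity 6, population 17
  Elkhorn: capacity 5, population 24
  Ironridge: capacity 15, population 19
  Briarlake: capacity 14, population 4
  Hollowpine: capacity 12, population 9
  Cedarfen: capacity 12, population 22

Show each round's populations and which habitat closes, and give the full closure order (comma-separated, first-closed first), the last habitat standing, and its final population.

Round 1: Briarlake=4 Cedarfen=22 Elkhorn=24 Greywater=17 Hollowpine=9 Ironridge=19 Juniper=19 → close Elkhorn (overflow 19)
  24÷6 = 4 each, +1 to first 0
Round 2: Briarlake=8 Cedarfen=26 Greywater=21 Hollowpine=13 Ironridge=23 Juniper=23 → close Greywater (overflow 15)
  21÷5 = 4 each, +1 to first 1
Round 3: Briarlake=13 Cedarfen=30 Hollowpine=17 Ironridge=27 Juniper=27 → close Cedarfen (overflow 18)
  30÷4 = 7 each, +1 to first 2
Round 4: Briarlake=21 Hollowpine=25 Ironridge=34 Juniper=34 → close Ironridge (overflow 19)
  34÷3 = 11 each, +1 to first 1
Round 5: Briarlake=33 Hollowpine=36 Juniper=45 → close Juniper (overflow 30)
  45÷2 = 22 each, +1 to first 1
Round 6: Briarlake=56 Hollowpine=58 → close Hollowpine (overflow 46)
  58÷1 = 58 each, +1 to first 0

Closure order: Elkhorn, Greywater, Cedarfen, Ironridge, Juniper, Hollowpine
Last habitat: Briarlake with 114 animals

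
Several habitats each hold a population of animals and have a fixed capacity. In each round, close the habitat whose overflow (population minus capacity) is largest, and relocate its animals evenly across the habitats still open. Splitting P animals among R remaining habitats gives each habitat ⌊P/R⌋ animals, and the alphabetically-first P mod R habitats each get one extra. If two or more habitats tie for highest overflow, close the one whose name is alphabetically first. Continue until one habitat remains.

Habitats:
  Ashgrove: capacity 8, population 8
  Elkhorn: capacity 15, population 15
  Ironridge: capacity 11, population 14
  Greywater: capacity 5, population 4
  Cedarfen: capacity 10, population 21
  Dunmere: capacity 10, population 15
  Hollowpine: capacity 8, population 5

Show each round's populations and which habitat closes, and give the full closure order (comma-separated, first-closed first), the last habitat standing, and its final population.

Closure order: Cedarfen, Dunmere, Ironridge, Ashgrove, Elkhorn, Greywater
Last habitat: Hollowpine with 82 animals

Round 1: Ashgrove=8 Cedarfen=21 Dunmere=15 Elkhorn=15 Greywater=4 Hollowpine=5 Ironridge=14 → close Cedarfen (overflow 11)
  21÷6 = 3 each, +1 to first 3
Round 2: Ashgrove=12 Dunmere=19 Elkhorn=19 Greywater=7 Hollowpine=8 Ironridge=17 → close Dunmere (overflow 9)
  19÷5 = 3 each, +1 to first 4
Round 3: Ashgrove=16 Elkhorn=23 Greywater=11 Hollowpine=12 Ironridge=20 → close Ironridge (overflow 9)
  20÷4 = 5 each, +1 to first 0
Round 4: Ashgrove=21 Elkhorn=28 Greywater=16 Hollowpine=17 → close Ashgrove (overflow 13)
  21÷3 = 7 each, +1 to first 0
Round 5: Elkhorn=35 Greywater=23 Hollowpine=24 → close Elkhorn (overflow 20)
  35÷2 = 17 each, +1 to first 1
Round 6: Greywater=41 Hollowpine=41 → close Greywater (overflow 36)
  41÷1 = 41 each, +1 to first 0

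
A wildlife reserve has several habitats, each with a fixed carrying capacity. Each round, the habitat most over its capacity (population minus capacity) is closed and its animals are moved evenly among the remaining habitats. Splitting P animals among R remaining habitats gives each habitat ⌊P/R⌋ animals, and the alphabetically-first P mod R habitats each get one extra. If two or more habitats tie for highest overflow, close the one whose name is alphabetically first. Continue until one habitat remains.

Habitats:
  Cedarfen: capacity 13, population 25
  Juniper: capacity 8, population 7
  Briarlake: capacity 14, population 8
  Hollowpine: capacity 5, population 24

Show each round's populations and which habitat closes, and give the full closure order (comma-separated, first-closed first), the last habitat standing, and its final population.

Round 1: Briarlake=8 Cedarfen=25 Hollowpine=24 Juniper=7 → close Hollowpine (overflow 19)
  24÷3 = 8 each, +1 to first 0
Round 2: Briarlake=16 Cedarfen=33 Juniper=15 → close Cedarfen (overflow 20)
  33÷2 = 16 each, +1 to first 1
Round 3: Briarlake=33 Juniper=31 → close Juniper (overflow 23)
  31÷1 = 31 each, +1 to first 0

Closure order: Hollowpine, Cedarfen, Juniper
Last habitat: Briarlake with 64 animals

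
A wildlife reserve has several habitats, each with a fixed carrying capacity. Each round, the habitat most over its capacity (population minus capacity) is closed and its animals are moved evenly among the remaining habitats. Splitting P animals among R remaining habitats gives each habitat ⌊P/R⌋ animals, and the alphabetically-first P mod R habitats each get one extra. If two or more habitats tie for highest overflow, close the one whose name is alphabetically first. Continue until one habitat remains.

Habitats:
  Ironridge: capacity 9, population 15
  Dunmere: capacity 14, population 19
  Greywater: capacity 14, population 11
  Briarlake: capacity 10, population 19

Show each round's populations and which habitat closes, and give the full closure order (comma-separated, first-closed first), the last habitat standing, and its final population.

Round 1: Briarlake=19 Dunmere=19 Greywater=11 Ironridge=15 → close Briarlake (overflow 9)
  19÷3 = 6 each, +1 to first 1
Round 2: Dunmere=26 Greywater=17 Ironridge=21 → close Dunmere (overflow 12)
  26÷2 = 13 each, +1 to first 0
Round 3: Greywater=30 Ironridge=34 → close Ironridge (overflow 25)
  34÷1 = 34 each, +1 to first 0

Closure order: Briarlake, Dunmere, Ironridge
Last habitat: Greywater with 64 animals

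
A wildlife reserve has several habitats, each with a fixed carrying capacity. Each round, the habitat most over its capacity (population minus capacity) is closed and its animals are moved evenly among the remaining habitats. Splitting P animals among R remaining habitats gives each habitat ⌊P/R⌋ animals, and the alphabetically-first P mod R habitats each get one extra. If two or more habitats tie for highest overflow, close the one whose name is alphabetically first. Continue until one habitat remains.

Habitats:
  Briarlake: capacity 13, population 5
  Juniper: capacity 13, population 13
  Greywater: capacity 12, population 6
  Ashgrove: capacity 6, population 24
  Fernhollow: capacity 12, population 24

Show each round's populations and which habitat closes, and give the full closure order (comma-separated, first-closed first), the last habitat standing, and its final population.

Round 1: Ashgrove=24 Briarlake=5 Fernhollow=24 Greywater=6 Juniper=13 → close Ashgrove (overflow 18)
  24÷4 = 6 each, +1 to first 0
Round 2: Briarlake=11 Fernhollow=30 Greywater=12 Juniper=19 → close Fernhollow (overflow 18)
  30÷3 = 10 each, +1 to first 0
Round 3: Briarlake=21 Greywater=22 Juniper=29 → close Juniper (overflow 16)
  29÷2 = 14 each, +1 to first 1
Round 4: Briarlake=36 Greywater=36 → close Greywater (overflow 24)
  36÷1 = 36 each, +1 to first 0

Closure order: Ashgrove, Fernhollow, Juniper, Greywater
Last habitat: Briarlake with 72 animals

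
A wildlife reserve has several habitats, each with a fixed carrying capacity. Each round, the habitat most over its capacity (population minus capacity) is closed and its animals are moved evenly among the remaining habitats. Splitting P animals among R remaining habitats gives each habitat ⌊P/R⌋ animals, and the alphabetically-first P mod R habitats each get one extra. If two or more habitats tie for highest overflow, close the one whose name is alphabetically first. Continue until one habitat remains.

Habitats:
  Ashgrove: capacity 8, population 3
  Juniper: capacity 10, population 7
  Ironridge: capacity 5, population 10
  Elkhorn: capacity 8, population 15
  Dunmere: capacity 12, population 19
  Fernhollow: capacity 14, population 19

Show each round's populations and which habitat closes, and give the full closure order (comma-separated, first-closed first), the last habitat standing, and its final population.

Round 1: Ashgrove=3 Dunmere=19 Elkhorn=15 Fernhollow=19 Ironridge=10 Juniper=7 → close Dunmere (overflow 7)
  19÷5 = 3 each, +1 to first 4
Round 2: Ashgrove=7 Elkhorn=19 Fernhollow=23 Ironridge=14 Juniper=10 → close Elkhorn (overflow 11)
  19÷4 = 4 each, +1 to first 3
Round 3: Ashgrove=12 Fernhollow=28 Ironridge=19 Juniper=14 → close Fernhollow (overflow 14)
  28÷3 = 9 each, +1 to first 1
Round 4: Ashgrove=22 Ironridge=28 Juniper=23 → close Ironridge (overflow 23)
  28÷2 = 14 each, +1 to first 0
Round 5: Ashgrove=36 Juniper=37 → close Ashgrove (overflow 28)
  36÷1 = 36 each, +1 to first 0

Closure order: Dunmere, Elkhorn, Fernhollow, Ironridge, Ashgrove
Last habitat: Juniper with 73 animals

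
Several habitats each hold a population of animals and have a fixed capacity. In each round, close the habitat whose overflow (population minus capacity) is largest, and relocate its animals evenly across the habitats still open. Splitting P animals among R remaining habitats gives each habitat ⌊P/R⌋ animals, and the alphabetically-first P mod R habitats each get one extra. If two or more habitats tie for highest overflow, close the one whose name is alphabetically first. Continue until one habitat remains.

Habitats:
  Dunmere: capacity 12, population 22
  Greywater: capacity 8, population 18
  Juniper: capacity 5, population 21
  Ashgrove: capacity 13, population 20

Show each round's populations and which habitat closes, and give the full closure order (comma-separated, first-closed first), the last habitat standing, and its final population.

Closure order: Juniper, Dunmere, Greywater
Last habitat: Ashgrove with 81 animals

Round 1: Ashgrove=20 Dunmere=22 Greywater=18 Juniper=21 → close Juniper (overflow 16)
  21÷3 = 7 each, +1 to first 0
Round 2: Ashgrove=27 Dunmere=29 Greywater=25 → close Dunmere (overflow 17)
  29÷2 = 14 each, +1 to first 1
Round 3: Ashgrove=42 Greywater=39 → close Greywater (overflow 31)
  39÷1 = 39 each, +1 to first 0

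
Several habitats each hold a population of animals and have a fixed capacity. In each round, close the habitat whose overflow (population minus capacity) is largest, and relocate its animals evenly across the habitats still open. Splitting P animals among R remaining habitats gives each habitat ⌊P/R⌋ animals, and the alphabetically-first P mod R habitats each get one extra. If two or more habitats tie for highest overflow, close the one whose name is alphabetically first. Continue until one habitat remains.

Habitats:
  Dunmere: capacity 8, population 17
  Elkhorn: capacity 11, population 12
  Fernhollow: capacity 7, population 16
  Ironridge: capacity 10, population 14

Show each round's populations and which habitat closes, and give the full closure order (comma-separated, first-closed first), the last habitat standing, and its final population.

Round 1: Dunmere=17 Elkhorn=12 Fernhollow=16 Ironridge=14 → close Dunmere (overflow 9)
  17÷3 = 5 each, +1 to first 2
Round 2: Elkhorn=18 Fernhollow=22 Ironridge=19 → close Fernhollow (overflow 15)
  22÷2 = 11 each, +1 to first 0
Round 3: Elkhorn=29 Ironridge=30 → close Ironridge (overflow 20)
  30÷1 = 30 each, +1 to first 0

Closure order: Dunmere, Fernhollow, Ironridge
Last habitat: Elkhorn with 59 animals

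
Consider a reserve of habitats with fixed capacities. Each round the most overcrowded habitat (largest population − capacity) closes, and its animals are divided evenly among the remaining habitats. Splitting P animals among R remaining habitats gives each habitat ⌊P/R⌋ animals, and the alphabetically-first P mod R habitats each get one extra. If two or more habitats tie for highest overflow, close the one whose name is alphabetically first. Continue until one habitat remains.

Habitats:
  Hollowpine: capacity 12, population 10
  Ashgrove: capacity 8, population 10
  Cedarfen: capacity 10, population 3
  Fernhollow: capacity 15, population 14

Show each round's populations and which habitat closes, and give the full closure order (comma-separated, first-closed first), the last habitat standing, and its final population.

Round 1: Ashgrove=10 Cedarfen=3 Fernhollow=14 Hollowpine=10 → close Ashgrove (overflow 2)
  10÷3 = 3 each, +1 to first 1
Round 2: Cedarfen=7 Fernhollow=17 Hollowpine=13 → close Fernhollow (overflow 2)
  17÷2 = 8 each, +1 to first 1
Round 3: Cedarfen=16 Hollowpine=21 → close Hollowpine (overflow 9)
  21÷1 = 21 each, +1 to first 0

Closure order: Ashgrove, Fernhollow, Hollowpine
Last habitat: Cedarfen with 37 animals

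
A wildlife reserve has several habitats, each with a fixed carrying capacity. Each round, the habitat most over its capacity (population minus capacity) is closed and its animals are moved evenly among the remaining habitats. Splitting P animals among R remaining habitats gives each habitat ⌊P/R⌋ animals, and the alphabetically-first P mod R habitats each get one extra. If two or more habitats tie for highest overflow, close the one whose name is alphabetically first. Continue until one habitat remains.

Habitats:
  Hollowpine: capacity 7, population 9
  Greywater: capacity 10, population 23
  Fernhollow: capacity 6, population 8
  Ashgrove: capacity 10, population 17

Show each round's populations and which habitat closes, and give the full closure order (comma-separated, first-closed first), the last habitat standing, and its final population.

Closure order: Greywater, Ashgrove, Fernhollow
Last habitat: Hollowpine with 57 animals

Round 1: Ashgrove=17 Fernhollow=8 Greywater=23 Hollowpine=9 → close Greywater (overflow 13)
  23÷3 = 7 each, +1 to first 2
Round 2: Ashgrove=25 Fernhollow=16 Hollowpine=16 → close Ashgrove (overflow 15)
  25÷2 = 12 each, +1 to first 1
Round 3: Fernhollow=29 Hollowpine=28 → close Fernhollow (overflow 23)
  29÷1 = 29 each, +1 to first 0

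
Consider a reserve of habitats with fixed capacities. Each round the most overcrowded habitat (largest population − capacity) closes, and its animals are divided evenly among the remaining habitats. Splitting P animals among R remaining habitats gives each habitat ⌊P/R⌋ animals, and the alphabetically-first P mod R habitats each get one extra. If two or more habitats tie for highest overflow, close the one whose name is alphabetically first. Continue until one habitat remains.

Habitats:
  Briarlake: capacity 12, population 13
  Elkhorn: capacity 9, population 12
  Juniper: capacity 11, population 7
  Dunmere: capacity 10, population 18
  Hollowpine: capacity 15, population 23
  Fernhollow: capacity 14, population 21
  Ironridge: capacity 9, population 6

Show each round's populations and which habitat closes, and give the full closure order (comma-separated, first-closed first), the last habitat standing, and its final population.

Closure order: Dunmere, Hollowpine, Fernhollow, Briarlake, Elkhorn, Ironridge
Last habitat: Juniper with 100 animals

Round 1: Briarlake=13 Dunmere=18 Elkhorn=12 Fernhollow=21 Hollowpine=23 Ironridge=6 Juniper=7 → close Dunmere (overflow 8)
  18÷6 = 3 each, +1 to first 0
Round 2: Briarlake=16 Elkhorn=15 Fernhollow=24 Hollowpine=26 Ironridge=9 Juniper=10 → close Hollowpine (overflow 11)
  26÷5 = 5 each, +1 to first 1
Round 3: Briarlake=22 Elkhorn=20 Fernhollow=29 Ironridge=14 Juniper=15 → close Fernhollow (overflow 15)
  29÷4 = 7 each, +1 to first 1
Round 4: Briarlake=30 Elkhorn=27 Ironridge=21 Juniper=22 → close Briarlake (overflow 18)
  30÷3 = 10 each, +1 to first 0
Round 5: Elkhorn=37 Ironridge=31 Juniper=32 → close Elkhorn (overflow 28)
  37÷2 = 18 each, +1 to first 1
Round 6: Ironridge=50 Juniper=50 → close Ironridge (overflow 41)
  50÷1 = 50 each, +1 to first 0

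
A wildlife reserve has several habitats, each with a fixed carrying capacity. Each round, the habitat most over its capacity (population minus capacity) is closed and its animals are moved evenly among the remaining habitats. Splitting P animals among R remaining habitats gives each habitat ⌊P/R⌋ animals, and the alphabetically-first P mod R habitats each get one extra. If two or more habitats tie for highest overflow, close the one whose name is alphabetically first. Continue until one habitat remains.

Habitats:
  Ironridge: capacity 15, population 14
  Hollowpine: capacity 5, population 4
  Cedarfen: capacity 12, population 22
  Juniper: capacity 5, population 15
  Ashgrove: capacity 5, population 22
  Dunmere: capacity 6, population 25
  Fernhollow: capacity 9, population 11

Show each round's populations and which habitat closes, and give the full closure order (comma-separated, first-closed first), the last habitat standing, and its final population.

Round 1: Ashgrove=22 Cedarfen=22 Dunmere=25 Fernhollow=11 Hollowpine=4 Ironridge=14 Juniper=15 → close Dunmere (overflow 19)
  25÷6 = 4 each, +1 to first 1
Round 2: Ashgrove=27 Cedarfen=26 Fernhollow=15 Hollowpine=8 Ironridge=18 Juniper=19 → close Ashgrove (overflow 22)
  27÷5 = 5 each, +1 to first 2
Round 3: Cedarfen=32 Fernhollow=21 Hollowpine=13 Ironridge=23 Juniper=24 → close Cedarfen (overflow 20)
  32÷4 = 8 each, +1 to first 0
Round 4: Fernhollow=29 Hollowpine=21 Ironridge=31 Juniper=32 → close Juniper (overflow 27)
  32÷3 = 10 each, +1 to first 2
Round 5: Fernhollow=40 Hollowpine=32 Ironridge=41 → close Fernhollow (overflow 31)
  40÷2 = 20 each, +1 to first 0
Round 6: Hollowpine=52 Ironridge=61 → close Hollowpine (overflow 47)
  52÷1 = 52 each, +1 to first 0

Closure order: Dunmere, Ashgrove, Cedarfen, Juniper, Fernhollow, Hollowpine
Last habitat: Ironridge with 113 animals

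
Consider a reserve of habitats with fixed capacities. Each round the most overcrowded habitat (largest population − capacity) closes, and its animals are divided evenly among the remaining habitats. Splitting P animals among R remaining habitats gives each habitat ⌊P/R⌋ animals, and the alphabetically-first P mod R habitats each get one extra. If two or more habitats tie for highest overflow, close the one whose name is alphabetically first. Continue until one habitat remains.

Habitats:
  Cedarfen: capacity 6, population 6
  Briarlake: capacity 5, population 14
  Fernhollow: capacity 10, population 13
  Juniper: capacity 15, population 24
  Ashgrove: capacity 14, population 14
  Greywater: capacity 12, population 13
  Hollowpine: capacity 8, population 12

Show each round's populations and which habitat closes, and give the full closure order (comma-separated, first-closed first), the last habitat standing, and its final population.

Round 1: Ashgrove=14 Briarlake=14 Cedarfen=6 Fernhollow=13 Greywater=13 Hollowpine=12 Juniper=24 → close Briarlake (overflow 9)
  14÷6 = 2 each, +1 to first 2
Round 2: Ashgrove=17 Cedarfen=9 Fernhollow=15 Greywater=15 Hollowpine=14 Juniper=26 → close Juniper (overflow 11)
  26÷5 = 5 each, +1 to first 1
Round 3: Ashgrove=23 Cedarfen=14 Fernhollow=20 Greywater=20 Hollowpine=19 → close Hollowpine (overflow 11)
  19÷4 = 4 each, +1 to first 3
Round 4: Ashgrove=28 Cedarfen=19 Fernhollow=25 Greywater=24 → close Fernhollow (overflow 15)
  25÷3 = 8 each, +1 to first 1
Round 5: Ashgrove=37 Cedarfen=27 Greywater=32 → close Ashgrove (overflow 23)
  37÷2 = 18 each, +1 to first 1
Round 6: Cedarfen=46 Greywater=50 → close Cedarfen (overflow 40)
  46÷1 = 46 each, +1 to first 0

Closure order: Briarlake, Juniper, Hollowpine, Fernhollow, Ashgrove, Cedarfen
Last habitat: Greywater with 96 animals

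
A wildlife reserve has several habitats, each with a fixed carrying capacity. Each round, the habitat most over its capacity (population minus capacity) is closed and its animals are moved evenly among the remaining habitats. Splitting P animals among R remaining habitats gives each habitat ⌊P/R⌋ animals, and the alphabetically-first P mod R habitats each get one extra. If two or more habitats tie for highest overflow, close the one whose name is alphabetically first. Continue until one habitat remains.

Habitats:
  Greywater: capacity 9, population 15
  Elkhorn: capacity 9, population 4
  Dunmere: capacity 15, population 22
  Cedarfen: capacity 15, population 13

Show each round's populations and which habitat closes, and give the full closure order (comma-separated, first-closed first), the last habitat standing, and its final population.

Round 1: Cedarfen=13 Dunmere=22 Elkhorn=4 Greywater=15 → close Dunmere (overflow 7)
  22÷3 = 7 each, +1 to first 1
Round 2: Cedarfen=21 Elkhorn=11 Greywater=22 → close Greywater (overflow 13)
  22÷2 = 11 each, +1 to first 0
Round 3: Cedarfen=32 Elkhorn=22 → close Cedarfen (overflow 17)
  32÷1 = 32 each, +1 to first 0

Closure order: Dunmere, Greywater, Cedarfen
Last habitat: Elkhorn with 54 animals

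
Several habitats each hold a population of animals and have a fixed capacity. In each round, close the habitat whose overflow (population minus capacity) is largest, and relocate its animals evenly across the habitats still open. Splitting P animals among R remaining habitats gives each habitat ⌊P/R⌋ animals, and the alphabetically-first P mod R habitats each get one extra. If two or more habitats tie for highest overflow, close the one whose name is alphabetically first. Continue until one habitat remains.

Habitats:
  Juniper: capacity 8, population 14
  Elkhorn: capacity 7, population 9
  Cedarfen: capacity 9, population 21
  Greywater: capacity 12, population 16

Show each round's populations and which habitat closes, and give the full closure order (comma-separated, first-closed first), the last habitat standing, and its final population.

Closure order: Cedarfen, Juniper, Greywater
Last habitat: Elkhorn with 60 animals

Round 1: Cedarfen=21 Elkhorn=9 Greywater=16 Juniper=14 → close Cedarfen (overflow 12)
  21÷3 = 7 each, +1 to first 0
Round 2: Elkhorn=16 Greywater=23 Juniper=21 → close Juniper (overflow 13)
  21÷2 = 10 each, +1 to first 1
Round 3: Elkhorn=27 Greywater=33 → close Greywater (overflow 21)
  33÷1 = 33 each, +1 to first 0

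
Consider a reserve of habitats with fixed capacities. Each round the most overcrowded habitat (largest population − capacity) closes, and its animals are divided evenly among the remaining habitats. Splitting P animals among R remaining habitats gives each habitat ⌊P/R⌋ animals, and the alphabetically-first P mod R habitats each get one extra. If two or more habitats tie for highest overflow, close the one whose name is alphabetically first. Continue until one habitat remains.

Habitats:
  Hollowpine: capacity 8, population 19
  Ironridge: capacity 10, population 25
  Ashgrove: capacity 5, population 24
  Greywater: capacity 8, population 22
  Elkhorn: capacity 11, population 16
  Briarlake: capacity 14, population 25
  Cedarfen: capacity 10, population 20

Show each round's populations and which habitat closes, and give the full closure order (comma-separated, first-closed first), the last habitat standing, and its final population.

Closure order: Ashgrove, Ironridge, Greywater, Briarlake, Cedarfen, Hollowpine
Last habitat: Elkhorn with 151 animals

Round 1: Ashgrove=24 Briarlake=25 Cedarfen=20 Elkhorn=16 Greywater=22 Hollowpine=19 Ironridge=25 → close Ashgrove (overflow 19)
  24÷6 = 4 each, +1 to first 0
Round 2: Briarlake=29 Cedarfen=24 Elkhorn=20 Greywater=26 Hollowpine=23 Ironridge=29 → close Ironridge (overflow 19)
  29÷5 = 5 each, +1 to first 4
Round 3: Briarlake=35 Cedarfen=30 Elkhorn=26 Greywater=32 Hollowpine=28 → close Greywater (overflow 24)
  32÷4 = 8 each, +1 to first 0
Round 4: Briarlake=43 Cedarfen=38 Elkhorn=34 Hollowpine=36 → close Briarlake (overflow 29)
  43÷3 = 14 each, +1 to first 1
Round 5: Cedarfen=53 Elkhorn=48 Hollowpine=50 → close Cedarfen (overflow 43)
  53÷2 = 26 each, +1 to first 1
Round 6: Elkhorn=75 Hollowpine=76 → close Hollowpine (overflow 68)
  76÷1 = 76 each, +1 to first 0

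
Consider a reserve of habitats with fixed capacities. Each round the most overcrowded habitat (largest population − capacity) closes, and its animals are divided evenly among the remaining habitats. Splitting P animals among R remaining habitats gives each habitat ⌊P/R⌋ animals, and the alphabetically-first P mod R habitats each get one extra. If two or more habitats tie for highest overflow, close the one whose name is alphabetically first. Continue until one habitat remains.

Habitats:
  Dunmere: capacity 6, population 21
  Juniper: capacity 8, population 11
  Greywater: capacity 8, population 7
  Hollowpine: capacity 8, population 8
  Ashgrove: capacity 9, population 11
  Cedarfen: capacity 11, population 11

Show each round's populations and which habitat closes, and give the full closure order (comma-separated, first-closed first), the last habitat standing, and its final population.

Round 1: Ashgrove=11 Cedarfen=11 Dunmere=21 Greywater=7 Hollowpine=8 Juniper=11 → close Dunmere (overflow 15)
  21÷5 = 4 each, +1 to first 1
Round 2: Ashgrove=16 Cedarfen=15 Greywater=11 Hollowpine=12 Juniper=15 → close Ashgrove (overflow 7)
  16÷4 = 4 each, +1 to first 0
Round 3: Cedarfen=19 Greywater=15 Hollowpine=16 Juniper=19 → close Juniper (overflow 11)
  19÷3 = 6 each, +1 to first 1
Round 4: Cedarfen=26 Greywater=21 Hollowpine=22 → close Cedarfen (overflow 15)
  26÷2 = 13 each, +1 to first 0
Round 5: Greywater=34 Hollowpine=35 → close Hollowpine (overflow 27)
  35÷1 = 35 each, +1 to first 0

Closure order: Dunmere, Ashgrove, Juniper, Cedarfen, Hollowpine
Last habitat: Greywater with 69 animals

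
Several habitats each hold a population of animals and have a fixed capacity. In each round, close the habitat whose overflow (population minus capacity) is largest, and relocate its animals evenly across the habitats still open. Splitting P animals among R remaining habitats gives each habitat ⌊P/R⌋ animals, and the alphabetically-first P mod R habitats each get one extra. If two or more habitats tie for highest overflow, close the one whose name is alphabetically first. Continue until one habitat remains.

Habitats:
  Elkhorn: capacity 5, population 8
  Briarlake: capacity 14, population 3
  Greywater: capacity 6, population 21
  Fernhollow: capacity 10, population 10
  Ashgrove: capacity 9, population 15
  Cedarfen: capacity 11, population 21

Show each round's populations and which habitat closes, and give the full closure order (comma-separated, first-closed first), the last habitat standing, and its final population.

Round 1: Ashgrove=15 Briarlake=3 Cedarfen=21 Elkhorn=8 Fernhollow=10 Greywater=21 → close Greywater (overflow 15)
  21÷5 = 4 each, +1 to first 1
Round 2: Ashgrove=20 Briarlake=7 Cedarfen=25 Elkhorn=12 Fernhollow=14 → close Cedarfen (overflow 14)
  25÷4 = 6 each, +1 to first 1
Round 3: Ashgrove=27 Briarlake=13 Elkhorn=18 Fernhollow=20 → close Ashgrove (overflow 18)
  27÷3 = 9 each, +1 to first 0
Round 4: Briarlake=22 Elkhorn=27 Fernhollow=29 → close Elkhorn (overflow 22)
  27÷2 = 13 each, +1 to first 1
Round 5: Briarlake=36 Fernhollow=42 → close Fernhollow (overflow 32)
  42÷1 = 42 each, +1 to first 0

Closure order: Greywater, Cedarfen, Ashgrove, Elkhorn, Fernhollow
Last habitat: Briarlake with 78 animals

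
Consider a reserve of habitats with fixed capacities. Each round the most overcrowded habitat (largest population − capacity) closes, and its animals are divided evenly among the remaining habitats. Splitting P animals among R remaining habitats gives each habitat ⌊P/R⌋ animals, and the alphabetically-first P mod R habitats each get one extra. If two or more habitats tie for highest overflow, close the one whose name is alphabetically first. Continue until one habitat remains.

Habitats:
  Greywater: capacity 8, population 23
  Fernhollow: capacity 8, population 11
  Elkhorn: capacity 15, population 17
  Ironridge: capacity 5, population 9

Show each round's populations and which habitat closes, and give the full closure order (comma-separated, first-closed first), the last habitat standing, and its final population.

Round 1: Elkhorn=17 Fernhollow=11 Greywater=23 Ironridge=9 → close Greywater (overflow 15)
  23÷3 = 7 each, +1 to first 2
Round 2: Elkhorn=25 Fernhollow=19 Ironridge=16 → close Fernhollow (overflow 11)
  19÷2 = 9 each, +1 to first 1
Round 3: Elkhorn=35 Ironridge=25 → close Elkhorn (overflow 20)
  35÷1 = 35 each, +1 to first 0

Closure order: Greywater, Fernhollow, Elkhorn
Last habitat: Ironridge with 60 animals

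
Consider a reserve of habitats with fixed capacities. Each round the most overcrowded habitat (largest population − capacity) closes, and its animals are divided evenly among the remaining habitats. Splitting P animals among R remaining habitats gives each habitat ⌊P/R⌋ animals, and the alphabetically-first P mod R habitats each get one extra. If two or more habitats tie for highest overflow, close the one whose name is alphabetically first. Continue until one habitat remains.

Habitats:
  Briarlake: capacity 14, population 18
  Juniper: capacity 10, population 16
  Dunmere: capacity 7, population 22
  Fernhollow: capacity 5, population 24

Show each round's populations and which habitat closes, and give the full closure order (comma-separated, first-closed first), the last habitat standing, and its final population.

Round 1: Briarlake=18 Dunmere=22 Fernhollow=24 Juniper=16 → close Fernhollow (overflow 19)
  24÷3 = 8 each, +1 to first 0
Round 2: Briarlake=26 Dunmere=30 Juniper=24 → close Dunmere (overflow 23)
  30÷2 = 15 each, +1 to first 0
Round 3: Briarlake=41 Juniper=39 → close Juniper (overflow 29)
  39÷1 = 39 each, +1 to first 0

Closure order: Fernhollow, Dunmere, Juniper
Last habitat: Briarlake with 80 animals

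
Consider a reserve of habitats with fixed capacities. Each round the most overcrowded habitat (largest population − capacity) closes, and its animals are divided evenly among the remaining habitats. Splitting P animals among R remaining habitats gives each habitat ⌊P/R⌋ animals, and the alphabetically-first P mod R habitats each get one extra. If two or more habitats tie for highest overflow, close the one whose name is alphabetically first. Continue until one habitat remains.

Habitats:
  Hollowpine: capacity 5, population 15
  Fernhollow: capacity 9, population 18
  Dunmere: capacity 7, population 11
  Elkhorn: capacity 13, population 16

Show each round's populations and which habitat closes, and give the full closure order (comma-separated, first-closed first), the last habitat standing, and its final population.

Round 1: Dunmere=11 Elkhorn=16 Fernhollow=18 Hollowpine=15 → close Hollowpine (overflow 10)
  15÷3 = 5 each, +1 to first 0
Round 2: Dunmere=16 Elkhorn=21 Fernhollow=23 → close Fernhollow (overflow 14)
  23÷2 = 11 each, +1 to first 1
Round 3: Dunmere=28 Elkhorn=32 → close Dunmere (overflow 21)
  28÷1 = 28 each, +1 to first 0

Closure order: Hollowpine, Fernhollow, Dunmere
Last habitat: Elkhorn with 60 animals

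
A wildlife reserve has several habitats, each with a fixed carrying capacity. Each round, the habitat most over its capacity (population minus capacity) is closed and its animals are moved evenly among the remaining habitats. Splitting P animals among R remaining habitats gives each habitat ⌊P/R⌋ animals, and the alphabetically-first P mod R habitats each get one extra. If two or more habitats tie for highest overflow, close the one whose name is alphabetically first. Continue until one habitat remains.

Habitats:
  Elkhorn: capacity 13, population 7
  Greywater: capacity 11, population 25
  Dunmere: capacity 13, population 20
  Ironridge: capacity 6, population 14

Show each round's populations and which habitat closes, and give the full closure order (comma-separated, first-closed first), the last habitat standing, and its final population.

Round 1: Dunmere=20 Elkhorn=7 Greywater=25 Ironridge=14 → close Greywater (overflow 14)
  25÷3 = 8 each, +1 to first 1
Round 2: Dunmere=29 Elkhorn=15 Ironridge=22 → close Dunmere (overflow 16)
  29÷2 = 14 each, +1 to first 1
Round 3: Elkhorn=30 Ironridge=36 → close Ironridge (overflow 30)
  36÷1 = 36 each, +1 to first 0

Closure order: Greywater, Dunmere, Ironridge
Last habitat: Elkhorn with 66 animals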